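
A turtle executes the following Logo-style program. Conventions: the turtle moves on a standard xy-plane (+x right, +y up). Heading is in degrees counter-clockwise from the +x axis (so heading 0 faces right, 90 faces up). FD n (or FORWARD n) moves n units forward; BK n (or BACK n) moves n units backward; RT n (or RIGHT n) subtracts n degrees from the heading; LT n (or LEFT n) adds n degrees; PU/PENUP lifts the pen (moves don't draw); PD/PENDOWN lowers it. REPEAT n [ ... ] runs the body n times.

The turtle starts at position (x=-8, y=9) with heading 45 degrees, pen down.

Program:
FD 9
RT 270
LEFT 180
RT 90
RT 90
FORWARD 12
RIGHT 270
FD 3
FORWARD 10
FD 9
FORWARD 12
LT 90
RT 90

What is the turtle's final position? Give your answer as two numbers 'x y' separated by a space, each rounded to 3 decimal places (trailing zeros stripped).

Answer: -34.163 -0.192

Derivation:
Executing turtle program step by step:
Start: pos=(-8,9), heading=45, pen down
FD 9: (-8,9) -> (-1.636,15.364) [heading=45, draw]
RT 270: heading 45 -> 135
LT 180: heading 135 -> 315
RT 90: heading 315 -> 225
RT 90: heading 225 -> 135
FD 12: (-1.636,15.364) -> (-10.121,23.849) [heading=135, draw]
RT 270: heading 135 -> 225
FD 3: (-10.121,23.849) -> (-12.243,21.728) [heading=225, draw]
FD 10: (-12.243,21.728) -> (-19.314,14.657) [heading=225, draw]
FD 9: (-19.314,14.657) -> (-25.678,8.293) [heading=225, draw]
FD 12: (-25.678,8.293) -> (-34.163,-0.192) [heading=225, draw]
LT 90: heading 225 -> 315
RT 90: heading 315 -> 225
Final: pos=(-34.163,-0.192), heading=225, 6 segment(s) drawn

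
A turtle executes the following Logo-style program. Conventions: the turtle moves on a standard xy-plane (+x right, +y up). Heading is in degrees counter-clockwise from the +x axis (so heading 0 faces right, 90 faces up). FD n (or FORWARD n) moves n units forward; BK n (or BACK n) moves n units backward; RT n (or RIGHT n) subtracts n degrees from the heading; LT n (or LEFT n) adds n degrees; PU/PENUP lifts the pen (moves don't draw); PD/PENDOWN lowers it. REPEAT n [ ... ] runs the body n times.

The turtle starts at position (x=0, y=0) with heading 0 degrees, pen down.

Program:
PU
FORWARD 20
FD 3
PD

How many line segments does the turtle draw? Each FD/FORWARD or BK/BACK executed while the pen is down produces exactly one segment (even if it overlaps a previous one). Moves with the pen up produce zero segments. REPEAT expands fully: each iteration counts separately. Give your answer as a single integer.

Answer: 0

Derivation:
Executing turtle program step by step:
Start: pos=(0,0), heading=0, pen down
PU: pen up
FD 20: (0,0) -> (20,0) [heading=0, move]
FD 3: (20,0) -> (23,0) [heading=0, move]
PD: pen down
Final: pos=(23,0), heading=0, 0 segment(s) drawn
Segments drawn: 0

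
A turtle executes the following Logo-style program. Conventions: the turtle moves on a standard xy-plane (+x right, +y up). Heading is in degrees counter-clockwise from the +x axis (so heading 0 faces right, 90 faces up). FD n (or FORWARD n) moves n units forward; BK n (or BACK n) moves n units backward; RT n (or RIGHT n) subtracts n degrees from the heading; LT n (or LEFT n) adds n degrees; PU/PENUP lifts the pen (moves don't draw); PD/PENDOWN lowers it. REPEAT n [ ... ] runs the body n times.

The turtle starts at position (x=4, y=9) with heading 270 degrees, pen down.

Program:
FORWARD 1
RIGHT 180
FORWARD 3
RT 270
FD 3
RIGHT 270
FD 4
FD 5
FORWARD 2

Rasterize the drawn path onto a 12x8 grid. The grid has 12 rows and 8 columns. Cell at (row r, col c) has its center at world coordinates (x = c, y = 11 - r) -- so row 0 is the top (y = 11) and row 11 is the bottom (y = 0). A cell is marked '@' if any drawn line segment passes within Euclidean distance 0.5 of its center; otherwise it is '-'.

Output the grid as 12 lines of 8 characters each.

Answer: -@@@@---
-@--@---
-@--@---
-@--@---
-@------
-@------
-@------
-@------
-@------
-@------
-@------
-@------

Derivation:
Segment 0: (4,9) -> (4,8)
Segment 1: (4,8) -> (4,11)
Segment 2: (4,11) -> (1,11)
Segment 3: (1,11) -> (1,7)
Segment 4: (1,7) -> (1,2)
Segment 5: (1,2) -> (1,0)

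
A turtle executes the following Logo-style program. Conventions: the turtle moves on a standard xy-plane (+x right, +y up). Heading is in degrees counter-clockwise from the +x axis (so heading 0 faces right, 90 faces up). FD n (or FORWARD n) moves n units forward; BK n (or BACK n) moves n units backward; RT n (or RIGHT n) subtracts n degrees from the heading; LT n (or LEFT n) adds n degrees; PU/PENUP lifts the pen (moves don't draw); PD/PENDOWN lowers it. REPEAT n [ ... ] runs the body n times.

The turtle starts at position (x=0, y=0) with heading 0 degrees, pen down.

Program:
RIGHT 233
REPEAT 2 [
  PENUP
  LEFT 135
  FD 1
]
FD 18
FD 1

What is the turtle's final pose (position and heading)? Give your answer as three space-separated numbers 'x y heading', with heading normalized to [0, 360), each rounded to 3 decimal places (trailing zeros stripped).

Answer: 15.834 11.046 37

Derivation:
Executing turtle program step by step:
Start: pos=(0,0), heading=0, pen down
RT 233: heading 0 -> 127
REPEAT 2 [
  -- iteration 1/2 --
  PU: pen up
  LT 135: heading 127 -> 262
  FD 1: (0,0) -> (-0.139,-0.99) [heading=262, move]
  -- iteration 2/2 --
  PU: pen up
  LT 135: heading 262 -> 37
  FD 1: (-0.139,-0.99) -> (0.659,-0.388) [heading=37, move]
]
FD 18: (0.659,-0.388) -> (15.035,10.444) [heading=37, move]
FD 1: (15.035,10.444) -> (15.834,11.046) [heading=37, move]
Final: pos=(15.834,11.046), heading=37, 0 segment(s) drawn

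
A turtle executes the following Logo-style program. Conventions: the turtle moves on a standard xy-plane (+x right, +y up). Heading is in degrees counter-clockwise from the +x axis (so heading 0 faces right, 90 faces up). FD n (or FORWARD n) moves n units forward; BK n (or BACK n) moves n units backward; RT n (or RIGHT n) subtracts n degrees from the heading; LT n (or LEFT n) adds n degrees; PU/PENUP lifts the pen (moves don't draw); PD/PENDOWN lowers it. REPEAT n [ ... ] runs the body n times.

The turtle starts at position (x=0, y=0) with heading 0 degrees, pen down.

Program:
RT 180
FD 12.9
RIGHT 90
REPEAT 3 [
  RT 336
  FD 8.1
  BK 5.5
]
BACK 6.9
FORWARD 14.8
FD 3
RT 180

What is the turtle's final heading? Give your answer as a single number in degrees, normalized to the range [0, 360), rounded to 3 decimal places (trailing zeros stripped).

Executing turtle program step by step:
Start: pos=(0,0), heading=0, pen down
RT 180: heading 0 -> 180
FD 12.9: (0,0) -> (-12.9,0) [heading=180, draw]
RT 90: heading 180 -> 90
REPEAT 3 [
  -- iteration 1/3 --
  RT 336: heading 90 -> 114
  FD 8.1: (-12.9,0) -> (-16.195,7.4) [heading=114, draw]
  BK 5.5: (-16.195,7.4) -> (-13.958,2.375) [heading=114, draw]
  -- iteration 2/3 --
  RT 336: heading 114 -> 138
  FD 8.1: (-13.958,2.375) -> (-19.977,7.795) [heading=138, draw]
  BK 5.5: (-19.977,7.795) -> (-15.89,4.115) [heading=138, draw]
  -- iteration 3/3 --
  RT 336: heading 138 -> 162
  FD 8.1: (-15.89,4.115) -> (-23.593,6.618) [heading=162, draw]
  BK 5.5: (-23.593,6.618) -> (-18.362,4.918) [heading=162, draw]
]
BK 6.9: (-18.362,4.918) -> (-11.8,2.786) [heading=162, draw]
FD 14.8: (-11.8,2.786) -> (-25.876,7.36) [heading=162, draw]
FD 3: (-25.876,7.36) -> (-28.729,8.287) [heading=162, draw]
RT 180: heading 162 -> 342
Final: pos=(-28.729,8.287), heading=342, 10 segment(s) drawn

Answer: 342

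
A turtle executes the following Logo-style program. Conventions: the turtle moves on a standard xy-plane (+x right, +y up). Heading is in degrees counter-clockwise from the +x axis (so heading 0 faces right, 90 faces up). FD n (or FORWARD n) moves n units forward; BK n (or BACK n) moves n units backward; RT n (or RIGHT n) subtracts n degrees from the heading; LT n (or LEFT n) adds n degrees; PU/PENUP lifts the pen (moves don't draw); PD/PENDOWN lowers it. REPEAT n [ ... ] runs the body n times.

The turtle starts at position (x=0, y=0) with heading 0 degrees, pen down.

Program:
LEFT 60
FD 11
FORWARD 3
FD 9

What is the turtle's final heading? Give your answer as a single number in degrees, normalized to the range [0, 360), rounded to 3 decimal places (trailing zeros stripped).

Executing turtle program step by step:
Start: pos=(0,0), heading=0, pen down
LT 60: heading 0 -> 60
FD 11: (0,0) -> (5.5,9.526) [heading=60, draw]
FD 3: (5.5,9.526) -> (7,12.124) [heading=60, draw]
FD 9: (7,12.124) -> (11.5,19.919) [heading=60, draw]
Final: pos=(11.5,19.919), heading=60, 3 segment(s) drawn

Answer: 60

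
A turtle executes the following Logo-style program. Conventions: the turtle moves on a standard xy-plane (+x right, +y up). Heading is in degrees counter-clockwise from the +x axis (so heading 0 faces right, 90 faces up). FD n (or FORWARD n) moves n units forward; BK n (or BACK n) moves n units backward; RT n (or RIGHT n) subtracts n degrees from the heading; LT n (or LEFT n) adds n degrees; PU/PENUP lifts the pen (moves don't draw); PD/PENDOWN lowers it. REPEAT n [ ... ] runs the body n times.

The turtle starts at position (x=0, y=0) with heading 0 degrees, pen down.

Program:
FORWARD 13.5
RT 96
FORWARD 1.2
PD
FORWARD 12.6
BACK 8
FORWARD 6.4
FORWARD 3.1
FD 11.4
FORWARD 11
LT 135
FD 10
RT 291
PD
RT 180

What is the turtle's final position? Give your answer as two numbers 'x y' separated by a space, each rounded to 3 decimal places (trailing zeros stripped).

Executing turtle program step by step:
Start: pos=(0,0), heading=0, pen down
FD 13.5: (0,0) -> (13.5,0) [heading=0, draw]
RT 96: heading 0 -> 264
FD 1.2: (13.5,0) -> (13.375,-1.193) [heading=264, draw]
PD: pen down
FD 12.6: (13.375,-1.193) -> (12.058,-13.724) [heading=264, draw]
BK 8: (12.058,-13.724) -> (12.894,-5.768) [heading=264, draw]
FD 6.4: (12.894,-5.768) -> (12.225,-12.133) [heading=264, draw]
FD 3.1: (12.225,-12.133) -> (11.901,-15.216) [heading=264, draw]
FD 11.4: (11.901,-15.216) -> (10.709,-26.554) [heading=264, draw]
FD 11: (10.709,-26.554) -> (9.559,-37.493) [heading=264, draw]
LT 135: heading 264 -> 39
FD 10: (9.559,-37.493) -> (17.331,-31.2) [heading=39, draw]
RT 291: heading 39 -> 108
PD: pen down
RT 180: heading 108 -> 288
Final: pos=(17.331,-31.2), heading=288, 9 segment(s) drawn

Answer: 17.331 -31.2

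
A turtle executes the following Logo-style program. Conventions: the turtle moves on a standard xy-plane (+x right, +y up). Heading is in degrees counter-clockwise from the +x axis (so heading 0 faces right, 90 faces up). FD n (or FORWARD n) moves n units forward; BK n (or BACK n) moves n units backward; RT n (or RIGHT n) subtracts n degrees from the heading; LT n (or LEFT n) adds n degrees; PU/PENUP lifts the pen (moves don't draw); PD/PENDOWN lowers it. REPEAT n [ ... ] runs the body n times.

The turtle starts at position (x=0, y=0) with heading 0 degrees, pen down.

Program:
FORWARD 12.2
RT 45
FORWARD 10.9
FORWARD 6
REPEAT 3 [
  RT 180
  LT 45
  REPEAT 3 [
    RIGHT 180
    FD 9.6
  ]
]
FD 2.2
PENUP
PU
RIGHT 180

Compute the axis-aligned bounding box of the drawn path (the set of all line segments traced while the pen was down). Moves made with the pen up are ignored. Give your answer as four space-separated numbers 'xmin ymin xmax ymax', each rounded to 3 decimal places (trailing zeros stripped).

Answer: 0 -11.95 40.538 6.638

Derivation:
Executing turtle program step by step:
Start: pos=(0,0), heading=0, pen down
FD 12.2: (0,0) -> (12.2,0) [heading=0, draw]
RT 45: heading 0 -> 315
FD 10.9: (12.2,0) -> (19.907,-7.707) [heading=315, draw]
FD 6: (19.907,-7.707) -> (24.15,-11.95) [heading=315, draw]
REPEAT 3 [
  -- iteration 1/3 --
  RT 180: heading 315 -> 135
  LT 45: heading 135 -> 180
  REPEAT 3 [
    -- iteration 1/3 --
    RT 180: heading 180 -> 0
    FD 9.6: (24.15,-11.95) -> (33.75,-11.95) [heading=0, draw]
    -- iteration 2/3 --
    RT 180: heading 0 -> 180
    FD 9.6: (33.75,-11.95) -> (24.15,-11.95) [heading=180, draw]
    -- iteration 3/3 --
    RT 180: heading 180 -> 0
    FD 9.6: (24.15,-11.95) -> (33.75,-11.95) [heading=0, draw]
  ]
  -- iteration 2/3 --
  RT 180: heading 0 -> 180
  LT 45: heading 180 -> 225
  REPEAT 3 [
    -- iteration 1/3 --
    RT 180: heading 225 -> 45
    FD 9.6: (33.75,-11.95) -> (40.538,-5.162) [heading=45, draw]
    -- iteration 2/3 --
    RT 180: heading 45 -> 225
    FD 9.6: (40.538,-5.162) -> (33.75,-11.95) [heading=225, draw]
    -- iteration 3/3 --
    RT 180: heading 225 -> 45
    FD 9.6: (33.75,-11.95) -> (40.538,-5.162) [heading=45, draw]
  ]
  -- iteration 3/3 --
  RT 180: heading 45 -> 225
  LT 45: heading 225 -> 270
  REPEAT 3 [
    -- iteration 1/3 --
    RT 180: heading 270 -> 90
    FD 9.6: (40.538,-5.162) -> (40.538,4.438) [heading=90, draw]
    -- iteration 2/3 --
    RT 180: heading 90 -> 270
    FD 9.6: (40.538,4.438) -> (40.538,-5.162) [heading=270, draw]
    -- iteration 3/3 --
    RT 180: heading 270 -> 90
    FD 9.6: (40.538,-5.162) -> (40.538,4.438) [heading=90, draw]
  ]
]
FD 2.2: (40.538,4.438) -> (40.538,6.638) [heading=90, draw]
PU: pen up
PU: pen up
RT 180: heading 90 -> 270
Final: pos=(40.538,6.638), heading=270, 13 segment(s) drawn

Segment endpoints: x in {0, 12.2, 19.907, 24.15, 33.75, 40.538, 40.538, 40.538, 40.538}, y in {-11.95, -11.95, -11.95, -11.95, -7.707, -5.162, -5.162, 0, 4.438, 6.638}
xmin=0, ymin=-11.95, xmax=40.538, ymax=6.638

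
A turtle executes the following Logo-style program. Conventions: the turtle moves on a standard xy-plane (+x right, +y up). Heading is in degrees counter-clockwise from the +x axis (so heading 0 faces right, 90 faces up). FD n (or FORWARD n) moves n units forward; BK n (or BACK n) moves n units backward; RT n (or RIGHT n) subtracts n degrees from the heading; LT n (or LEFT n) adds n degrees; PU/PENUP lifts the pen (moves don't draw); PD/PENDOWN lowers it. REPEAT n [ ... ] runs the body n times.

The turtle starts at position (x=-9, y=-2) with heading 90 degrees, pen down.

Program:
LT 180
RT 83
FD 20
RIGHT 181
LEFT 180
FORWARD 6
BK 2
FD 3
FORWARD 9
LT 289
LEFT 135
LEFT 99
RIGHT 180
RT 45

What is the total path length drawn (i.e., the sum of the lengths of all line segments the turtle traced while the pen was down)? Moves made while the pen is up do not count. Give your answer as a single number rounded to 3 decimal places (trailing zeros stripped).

Answer: 40

Derivation:
Executing turtle program step by step:
Start: pos=(-9,-2), heading=90, pen down
LT 180: heading 90 -> 270
RT 83: heading 270 -> 187
FD 20: (-9,-2) -> (-28.851,-4.437) [heading=187, draw]
RT 181: heading 187 -> 6
LT 180: heading 6 -> 186
FD 6: (-28.851,-4.437) -> (-34.818,-5.065) [heading=186, draw]
BK 2: (-34.818,-5.065) -> (-32.829,-4.856) [heading=186, draw]
FD 3: (-32.829,-4.856) -> (-35.813,-5.169) [heading=186, draw]
FD 9: (-35.813,-5.169) -> (-44.763,-6.11) [heading=186, draw]
LT 289: heading 186 -> 115
LT 135: heading 115 -> 250
LT 99: heading 250 -> 349
RT 180: heading 349 -> 169
RT 45: heading 169 -> 124
Final: pos=(-44.763,-6.11), heading=124, 5 segment(s) drawn

Segment lengths:
  seg 1: (-9,-2) -> (-28.851,-4.437), length = 20
  seg 2: (-28.851,-4.437) -> (-34.818,-5.065), length = 6
  seg 3: (-34.818,-5.065) -> (-32.829,-4.856), length = 2
  seg 4: (-32.829,-4.856) -> (-35.813,-5.169), length = 3
  seg 5: (-35.813,-5.169) -> (-44.763,-6.11), length = 9
Total = 40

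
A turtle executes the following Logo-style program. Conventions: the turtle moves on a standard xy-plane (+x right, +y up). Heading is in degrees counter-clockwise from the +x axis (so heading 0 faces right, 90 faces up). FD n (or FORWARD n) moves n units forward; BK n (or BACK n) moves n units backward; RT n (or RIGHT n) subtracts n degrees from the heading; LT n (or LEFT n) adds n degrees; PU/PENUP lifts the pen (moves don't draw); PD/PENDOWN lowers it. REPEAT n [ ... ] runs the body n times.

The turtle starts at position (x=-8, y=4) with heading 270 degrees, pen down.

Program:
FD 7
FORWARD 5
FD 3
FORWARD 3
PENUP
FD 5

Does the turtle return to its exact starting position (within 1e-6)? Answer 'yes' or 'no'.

Answer: no

Derivation:
Executing turtle program step by step:
Start: pos=(-8,4), heading=270, pen down
FD 7: (-8,4) -> (-8,-3) [heading=270, draw]
FD 5: (-8,-3) -> (-8,-8) [heading=270, draw]
FD 3: (-8,-8) -> (-8,-11) [heading=270, draw]
FD 3: (-8,-11) -> (-8,-14) [heading=270, draw]
PU: pen up
FD 5: (-8,-14) -> (-8,-19) [heading=270, move]
Final: pos=(-8,-19), heading=270, 4 segment(s) drawn

Start position: (-8, 4)
Final position: (-8, -19)
Distance = 23; >= 1e-6 -> NOT closed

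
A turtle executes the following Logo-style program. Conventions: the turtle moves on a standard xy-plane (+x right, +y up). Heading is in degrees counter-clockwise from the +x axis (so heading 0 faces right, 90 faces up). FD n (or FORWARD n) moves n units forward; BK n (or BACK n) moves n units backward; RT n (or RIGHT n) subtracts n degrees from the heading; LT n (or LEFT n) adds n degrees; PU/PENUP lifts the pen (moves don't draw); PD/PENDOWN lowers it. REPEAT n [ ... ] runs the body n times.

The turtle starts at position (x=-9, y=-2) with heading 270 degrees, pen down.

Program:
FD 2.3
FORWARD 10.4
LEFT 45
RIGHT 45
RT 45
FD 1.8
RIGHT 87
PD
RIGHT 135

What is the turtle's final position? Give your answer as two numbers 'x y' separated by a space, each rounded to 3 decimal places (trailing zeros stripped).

Executing turtle program step by step:
Start: pos=(-9,-2), heading=270, pen down
FD 2.3: (-9,-2) -> (-9,-4.3) [heading=270, draw]
FD 10.4: (-9,-4.3) -> (-9,-14.7) [heading=270, draw]
LT 45: heading 270 -> 315
RT 45: heading 315 -> 270
RT 45: heading 270 -> 225
FD 1.8: (-9,-14.7) -> (-10.273,-15.973) [heading=225, draw]
RT 87: heading 225 -> 138
PD: pen down
RT 135: heading 138 -> 3
Final: pos=(-10.273,-15.973), heading=3, 3 segment(s) drawn

Answer: -10.273 -15.973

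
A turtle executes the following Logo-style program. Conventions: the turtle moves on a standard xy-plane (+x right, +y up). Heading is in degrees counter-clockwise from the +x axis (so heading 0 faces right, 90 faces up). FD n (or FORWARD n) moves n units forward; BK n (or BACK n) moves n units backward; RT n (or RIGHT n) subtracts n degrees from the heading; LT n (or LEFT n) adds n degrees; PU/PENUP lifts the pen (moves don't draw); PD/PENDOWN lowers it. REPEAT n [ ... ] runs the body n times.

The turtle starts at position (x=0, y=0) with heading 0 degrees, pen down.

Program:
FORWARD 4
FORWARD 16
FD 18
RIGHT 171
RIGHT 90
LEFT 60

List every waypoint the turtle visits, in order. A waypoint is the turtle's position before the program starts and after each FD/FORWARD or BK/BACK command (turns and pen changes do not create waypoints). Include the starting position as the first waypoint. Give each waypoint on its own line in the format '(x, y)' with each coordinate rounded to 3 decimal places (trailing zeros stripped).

Executing turtle program step by step:
Start: pos=(0,0), heading=0, pen down
FD 4: (0,0) -> (4,0) [heading=0, draw]
FD 16: (4,0) -> (20,0) [heading=0, draw]
FD 18: (20,0) -> (38,0) [heading=0, draw]
RT 171: heading 0 -> 189
RT 90: heading 189 -> 99
LT 60: heading 99 -> 159
Final: pos=(38,0), heading=159, 3 segment(s) drawn
Waypoints (4 total):
(0, 0)
(4, 0)
(20, 0)
(38, 0)

Answer: (0, 0)
(4, 0)
(20, 0)
(38, 0)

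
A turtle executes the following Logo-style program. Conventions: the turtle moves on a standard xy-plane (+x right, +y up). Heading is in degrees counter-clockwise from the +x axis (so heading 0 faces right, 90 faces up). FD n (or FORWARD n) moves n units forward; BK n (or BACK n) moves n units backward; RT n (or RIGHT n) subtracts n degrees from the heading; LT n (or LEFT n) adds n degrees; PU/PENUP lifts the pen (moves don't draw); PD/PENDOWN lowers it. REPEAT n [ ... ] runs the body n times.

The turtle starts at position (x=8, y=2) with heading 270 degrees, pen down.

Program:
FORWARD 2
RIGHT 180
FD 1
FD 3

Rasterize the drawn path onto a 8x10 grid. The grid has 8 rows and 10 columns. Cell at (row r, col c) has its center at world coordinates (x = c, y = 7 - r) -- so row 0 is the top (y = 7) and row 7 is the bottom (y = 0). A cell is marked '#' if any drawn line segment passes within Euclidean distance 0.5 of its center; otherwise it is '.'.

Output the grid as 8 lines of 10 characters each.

Answer: ..........
..........
..........
........#.
........#.
........#.
........#.
........#.

Derivation:
Segment 0: (8,2) -> (8,0)
Segment 1: (8,0) -> (8,1)
Segment 2: (8,1) -> (8,4)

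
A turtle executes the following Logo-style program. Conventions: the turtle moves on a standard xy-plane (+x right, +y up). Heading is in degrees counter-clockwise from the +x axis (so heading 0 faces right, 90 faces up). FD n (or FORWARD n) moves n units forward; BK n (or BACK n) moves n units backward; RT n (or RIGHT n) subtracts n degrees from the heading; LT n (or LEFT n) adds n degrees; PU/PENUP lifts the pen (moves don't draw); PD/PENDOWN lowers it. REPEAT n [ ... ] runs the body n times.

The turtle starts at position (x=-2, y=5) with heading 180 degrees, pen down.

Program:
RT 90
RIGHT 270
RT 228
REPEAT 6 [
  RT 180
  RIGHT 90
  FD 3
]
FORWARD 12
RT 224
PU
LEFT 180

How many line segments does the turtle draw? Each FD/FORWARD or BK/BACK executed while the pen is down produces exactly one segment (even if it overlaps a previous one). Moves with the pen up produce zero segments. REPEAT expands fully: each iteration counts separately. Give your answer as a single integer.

Executing turtle program step by step:
Start: pos=(-2,5), heading=180, pen down
RT 90: heading 180 -> 90
RT 270: heading 90 -> 180
RT 228: heading 180 -> 312
REPEAT 6 [
  -- iteration 1/6 --
  RT 180: heading 312 -> 132
  RT 90: heading 132 -> 42
  FD 3: (-2,5) -> (0.229,7.007) [heading=42, draw]
  -- iteration 2/6 --
  RT 180: heading 42 -> 222
  RT 90: heading 222 -> 132
  FD 3: (0.229,7.007) -> (-1.778,9.237) [heading=132, draw]
  -- iteration 3/6 --
  RT 180: heading 132 -> 312
  RT 90: heading 312 -> 222
  FD 3: (-1.778,9.237) -> (-4.007,7.229) [heading=222, draw]
  -- iteration 4/6 --
  RT 180: heading 222 -> 42
  RT 90: heading 42 -> 312
  FD 3: (-4.007,7.229) -> (-2,5) [heading=312, draw]
  -- iteration 5/6 --
  RT 180: heading 312 -> 132
  RT 90: heading 132 -> 42
  FD 3: (-2,5) -> (0.229,7.007) [heading=42, draw]
  -- iteration 6/6 --
  RT 180: heading 42 -> 222
  RT 90: heading 222 -> 132
  FD 3: (0.229,7.007) -> (-1.778,9.237) [heading=132, draw]
]
FD 12: (-1.778,9.237) -> (-9.808,18.155) [heading=132, draw]
RT 224: heading 132 -> 268
PU: pen up
LT 180: heading 268 -> 88
Final: pos=(-9.808,18.155), heading=88, 7 segment(s) drawn
Segments drawn: 7

Answer: 7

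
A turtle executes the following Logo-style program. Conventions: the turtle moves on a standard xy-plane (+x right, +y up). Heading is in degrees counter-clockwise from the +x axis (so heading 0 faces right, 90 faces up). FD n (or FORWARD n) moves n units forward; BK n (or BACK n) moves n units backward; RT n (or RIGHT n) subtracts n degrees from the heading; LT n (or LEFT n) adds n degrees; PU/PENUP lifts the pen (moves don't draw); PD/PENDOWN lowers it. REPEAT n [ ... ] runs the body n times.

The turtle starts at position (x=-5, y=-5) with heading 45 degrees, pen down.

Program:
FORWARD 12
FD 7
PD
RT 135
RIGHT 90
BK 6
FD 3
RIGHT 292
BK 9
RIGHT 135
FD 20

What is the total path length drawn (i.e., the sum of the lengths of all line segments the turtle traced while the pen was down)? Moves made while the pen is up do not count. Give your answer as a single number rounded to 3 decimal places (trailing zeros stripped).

Executing turtle program step by step:
Start: pos=(-5,-5), heading=45, pen down
FD 12: (-5,-5) -> (3.485,3.485) [heading=45, draw]
FD 7: (3.485,3.485) -> (8.435,8.435) [heading=45, draw]
PD: pen down
RT 135: heading 45 -> 270
RT 90: heading 270 -> 180
BK 6: (8.435,8.435) -> (14.435,8.435) [heading=180, draw]
FD 3: (14.435,8.435) -> (11.435,8.435) [heading=180, draw]
RT 292: heading 180 -> 248
BK 9: (11.435,8.435) -> (14.806,16.78) [heading=248, draw]
RT 135: heading 248 -> 113
FD 20: (14.806,16.78) -> (6.992,35.19) [heading=113, draw]
Final: pos=(6.992,35.19), heading=113, 6 segment(s) drawn

Segment lengths:
  seg 1: (-5,-5) -> (3.485,3.485), length = 12
  seg 2: (3.485,3.485) -> (8.435,8.435), length = 7
  seg 3: (8.435,8.435) -> (14.435,8.435), length = 6
  seg 4: (14.435,8.435) -> (11.435,8.435), length = 3
  seg 5: (11.435,8.435) -> (14.806,16.78), length = 9
  seg 6: (14.806,16.78) -> (6.992,35.19), length = 20
Total = 57

Answer: 57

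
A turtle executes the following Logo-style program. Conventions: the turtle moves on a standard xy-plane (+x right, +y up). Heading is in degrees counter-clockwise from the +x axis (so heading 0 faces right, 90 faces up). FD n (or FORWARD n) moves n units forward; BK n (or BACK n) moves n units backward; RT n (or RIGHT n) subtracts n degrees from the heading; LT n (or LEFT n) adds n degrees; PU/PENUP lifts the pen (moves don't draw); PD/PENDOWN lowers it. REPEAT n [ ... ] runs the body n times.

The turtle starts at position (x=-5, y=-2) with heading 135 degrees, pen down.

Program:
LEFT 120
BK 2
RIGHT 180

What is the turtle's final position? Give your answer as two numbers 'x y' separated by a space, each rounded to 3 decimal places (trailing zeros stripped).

Answer: -4.482 -0.068

Derivation:
Executing turtle program step by step:
Start: pos=(-5,-2), heading=135, pen down
LT 120: heading 135 -> 255
BK 2: (-5,-2) -> (-4.482,-0.068) [heading=255, draw]
RT 180: heading 255 -> 75
Final: pos=(-4.482,-0.068), heading=75, 1 segment(s) drawn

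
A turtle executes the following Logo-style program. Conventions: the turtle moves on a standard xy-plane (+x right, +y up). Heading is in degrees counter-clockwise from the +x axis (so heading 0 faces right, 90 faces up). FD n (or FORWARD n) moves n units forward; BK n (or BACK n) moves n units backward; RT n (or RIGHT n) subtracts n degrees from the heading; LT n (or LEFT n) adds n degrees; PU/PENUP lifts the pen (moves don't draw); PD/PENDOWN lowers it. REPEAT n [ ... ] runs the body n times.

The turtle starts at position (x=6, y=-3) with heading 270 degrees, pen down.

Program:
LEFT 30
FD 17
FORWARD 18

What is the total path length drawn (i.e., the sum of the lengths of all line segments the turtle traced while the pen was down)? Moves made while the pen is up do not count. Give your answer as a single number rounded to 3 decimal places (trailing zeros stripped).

Answer: 35

Derivation:
Executing turtle program step by step:
Start: pos=(6,-3), heading=270, pen down
LT 30: heading 270 -> 300
FD 17: (6,-3) -> (14.5,-17.722) [heading=300, draw]
FD 18: (14.5,-17.722) -> (23.5,-33.311) [heading=300, draw]
Final: pos=(23.5,-33.311), heading=300, 2 segment(s) drawn

Segment lengths:
  seg 1: (6,-3) -> (14.5,-17.722), length = 17
  seg 2: (14.5,-17.722) -> (23.5,-33.311), length = 18
Total = 35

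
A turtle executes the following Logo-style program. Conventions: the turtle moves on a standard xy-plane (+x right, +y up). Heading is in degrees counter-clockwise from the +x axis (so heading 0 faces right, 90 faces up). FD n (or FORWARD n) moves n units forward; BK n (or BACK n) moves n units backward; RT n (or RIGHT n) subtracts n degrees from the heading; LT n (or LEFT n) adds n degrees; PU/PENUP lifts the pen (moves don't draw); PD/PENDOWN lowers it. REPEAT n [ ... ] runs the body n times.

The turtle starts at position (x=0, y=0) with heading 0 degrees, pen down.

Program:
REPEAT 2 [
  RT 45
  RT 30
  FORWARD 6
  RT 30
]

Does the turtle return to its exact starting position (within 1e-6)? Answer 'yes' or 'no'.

Executing turtle program step by step:
Start: pos=(0,0), heading=0, pen down
REPEAT 2 [
  -- iteration 1/2 --
  RT 45: heading 0 -> 315
  RT 30: heading 315 -> 285
  FD 6: (0,0) -> (1.553,-5.796) [heading=285, draw]
  RT 30: heading 285 -> 255
  -- iteration 2/2 --
  RT 45: heading 255 -> 210
  RT 30: heading 210 -> 180
  FD 6: (1.553,-5.796) -> (-4.447,-5.796) [heading=180, draw]
  RT 30: heading 180 -> 150
]
Final: pos=(-4.447,-5.796), heading=150, 2 segment(s) drawn

Start position: (0, 0)
Final position: (-4.447, -5.796)
Distance = 7.305; >= 1e-6 -> NOT closed

Answer: no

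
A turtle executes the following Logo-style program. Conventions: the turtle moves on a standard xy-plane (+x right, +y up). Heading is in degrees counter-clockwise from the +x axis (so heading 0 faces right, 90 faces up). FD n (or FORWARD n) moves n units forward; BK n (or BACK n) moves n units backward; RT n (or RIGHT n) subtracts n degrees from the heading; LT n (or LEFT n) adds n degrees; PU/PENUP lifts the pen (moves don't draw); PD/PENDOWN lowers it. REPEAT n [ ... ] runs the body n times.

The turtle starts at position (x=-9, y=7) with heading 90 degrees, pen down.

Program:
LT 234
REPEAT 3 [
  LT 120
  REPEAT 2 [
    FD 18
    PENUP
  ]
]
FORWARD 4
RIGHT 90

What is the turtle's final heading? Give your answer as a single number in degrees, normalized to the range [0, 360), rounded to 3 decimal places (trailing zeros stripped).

Answer: 234

Derivation:
Executing turtle program step by step:
Start: pos=(-9,7), heading=90, pen down
LT 234: heading 90 -> 324
REPEAT 3 [
  -- iteration 1/3 --
  LT 120: heading 324 -> 84
  REPEAT 2 [
    -- iteration 1/2 --
    FD 18: (-9,7) -> (-7.118,24.901) [heading=84, draw]
    PU: pen up
    -- iteration 2/2 --
    FD 18: (-7.118,24.901) -> (-5.237,42.803) [heading=84, move]
    PU: pen up
  ]
  -- iteration 2/3 --
  LT 120: heading 84 -> 204
  REPEAT 2 [
    -- iteration 1/2 --
    FD 18: (-5.237,42.803) -> (-21.681,35.482) [heading=204, move]
    PU: pen up
    -- iteration 2/2 --
    FD 18: (-21.681,35.482) -> (-38.125,28.16) [heading=204, move]
    PU: pen up
  ]
  -- iteration 3/3 --
  LT 120: heading 204 -> 324
  REPEAT 2 [
    -- iteration 1/2 --
    FD 18: (-38.125,28.16) -> (-23.562,17.58) [heading=324, move]
    PU: pen up
    -- iteration 2/2 --
    FD 18: (-23.562,17.58) -> (-9,7) [heading=324, move]
    PU: pen up
  ]
]
FD 4: (-9,7) -> (-5.764,4.649) [heading=324, move]
RT 90: heading 324 -> 234
Final: pos=(-5.764,4.649), heading=234, 1 segment(s) drawn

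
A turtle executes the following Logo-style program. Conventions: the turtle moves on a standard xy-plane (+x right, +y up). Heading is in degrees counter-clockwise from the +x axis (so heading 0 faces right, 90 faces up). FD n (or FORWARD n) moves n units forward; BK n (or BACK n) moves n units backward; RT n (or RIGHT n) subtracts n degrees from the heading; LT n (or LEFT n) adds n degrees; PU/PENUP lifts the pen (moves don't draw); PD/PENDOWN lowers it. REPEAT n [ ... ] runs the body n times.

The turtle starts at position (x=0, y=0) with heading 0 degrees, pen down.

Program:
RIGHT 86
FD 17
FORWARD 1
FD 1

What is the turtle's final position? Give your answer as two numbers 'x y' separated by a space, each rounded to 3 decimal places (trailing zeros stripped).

Executing turtle program step by step:
Start: pos=(0,0), heading=0, pen down
RT 86: heading 0 -> 274
FD 17: (0,0) -> (1.186,-16.959) [heading=274, draw]
FD 1: (1.186,-16.959) -> (1.256,-17.956) [heading=274, draw]
FD 1: (1.256,-17.956) -> (1.325,-18.954) [heading=274, draw]
Final: pos=(1.325,-18.954), heading=274, 3 segment(s) drawn

Answer: 1.325 -18.954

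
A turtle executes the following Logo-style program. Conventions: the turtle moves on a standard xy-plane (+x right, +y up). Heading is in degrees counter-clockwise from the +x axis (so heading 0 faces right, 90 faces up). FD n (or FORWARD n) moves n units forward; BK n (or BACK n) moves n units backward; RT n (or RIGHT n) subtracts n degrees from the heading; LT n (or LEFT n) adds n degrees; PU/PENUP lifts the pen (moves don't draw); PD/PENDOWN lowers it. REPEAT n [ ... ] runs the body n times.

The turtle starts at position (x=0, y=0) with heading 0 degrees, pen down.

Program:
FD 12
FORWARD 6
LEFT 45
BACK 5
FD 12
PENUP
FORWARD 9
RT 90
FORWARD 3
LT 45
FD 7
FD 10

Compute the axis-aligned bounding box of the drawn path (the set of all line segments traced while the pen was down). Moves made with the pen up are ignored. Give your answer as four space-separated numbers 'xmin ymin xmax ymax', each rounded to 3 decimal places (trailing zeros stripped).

Answer: 0 -3.536 22.95 4.95

Derivation:
Executing turtle program step by step:
Start: pos=(0,0), heading=0, pen down
FD 12: (0,0) -> (12,0) [heading=0, draw]
FD 6: (12,0) -> (18,0) [heading=0, draw]
LT 45: heading 0 -> 45
BK 5: (18,0) -> (14.464,-3.536) [heading=45, draw]
FD 12: (14.464,-3.536) -> (22.95,4.95) [heading=45, draw]
PU: pen up
FD 9: (22.95,4.95) -> (29.314,11.314) [heading=45, move]
RT 90: heading 45 -> 315
FD 3: (29.314,11.314) -> (31.435,9.192) [heading=315, move]
LT 45: heading 315 -> 0
FD 7: (31.435,9.192) -> (38.435,9.192) [heading=0, move]
FD 10: (38.435,9.192) -> (48.435,9.192) [heading=0, move]
Final: pos=(48.435,9.192), heading=0, 4 segment(s) drawn

Segment endpoints: x in {0, 12, 14.464, 18, 22.95}, y in {-3.536, 0, 4.95}
xmin=0, ymin=-3.536, xmax=22.95, ymax=4.95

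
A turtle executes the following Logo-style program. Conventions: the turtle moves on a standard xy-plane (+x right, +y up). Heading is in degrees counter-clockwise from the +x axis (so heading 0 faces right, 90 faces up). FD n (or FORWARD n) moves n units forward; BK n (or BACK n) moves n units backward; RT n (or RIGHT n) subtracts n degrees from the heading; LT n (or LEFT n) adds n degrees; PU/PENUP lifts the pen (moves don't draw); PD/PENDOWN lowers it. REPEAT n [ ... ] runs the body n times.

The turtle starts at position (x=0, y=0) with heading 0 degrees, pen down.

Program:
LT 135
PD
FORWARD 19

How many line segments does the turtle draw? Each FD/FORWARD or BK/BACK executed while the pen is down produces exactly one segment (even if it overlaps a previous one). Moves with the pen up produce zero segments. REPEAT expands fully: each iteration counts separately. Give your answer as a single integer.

Executing turtle program step by step:
Start: pos=(0,0), heading=0, pen down
LT 135: heading 0 -> 135
PD: pen down
FD 19: (0,0) -> (-13.435,13.435) [heading=135, draw]
Final: pos=(-13.435,13.435), heading=135, 1 segment(s) drawn
Segments drawn: 1

Answer: 1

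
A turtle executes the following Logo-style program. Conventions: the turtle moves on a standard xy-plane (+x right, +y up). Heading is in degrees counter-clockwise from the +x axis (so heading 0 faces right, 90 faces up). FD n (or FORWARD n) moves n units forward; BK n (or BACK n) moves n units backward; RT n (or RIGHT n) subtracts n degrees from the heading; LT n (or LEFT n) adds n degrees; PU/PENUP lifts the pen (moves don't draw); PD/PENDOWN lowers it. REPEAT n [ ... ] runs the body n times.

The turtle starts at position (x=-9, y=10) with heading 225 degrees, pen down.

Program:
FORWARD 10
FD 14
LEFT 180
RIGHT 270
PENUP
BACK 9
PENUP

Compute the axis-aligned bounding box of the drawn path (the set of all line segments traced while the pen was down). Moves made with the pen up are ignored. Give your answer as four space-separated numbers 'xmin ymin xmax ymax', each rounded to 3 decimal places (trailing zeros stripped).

Answer: -25.971 -6.971 -9 10

Derivation:
Executing turtle program step by step:
Start: pos=(-9,10), heading=225, pen down
FD 10: (-9,10) -> (-16.071,2.929) [heading=225, draw]
FD 14: (-16.071,2.929) -> (-25.971,-6.971) [heading=225, draw]
LT 180: heading 225 -> 45
RT 270: heading 45 -> 135
PU: pen up
BK 9: (-25.971,-6.971) -> (-19.607,-13.335) [heading=135, move]
PU: pen up
Final: pos=(-19.607,-13.335), heading=135, 2 segment(s) drawn

Segment endpoints: x in {-25.971, -16.071, -9}, y in {-6.971, 2.929, 10}
xmin=-25.971, ymin=-6.971, xmax=-9, ymax=10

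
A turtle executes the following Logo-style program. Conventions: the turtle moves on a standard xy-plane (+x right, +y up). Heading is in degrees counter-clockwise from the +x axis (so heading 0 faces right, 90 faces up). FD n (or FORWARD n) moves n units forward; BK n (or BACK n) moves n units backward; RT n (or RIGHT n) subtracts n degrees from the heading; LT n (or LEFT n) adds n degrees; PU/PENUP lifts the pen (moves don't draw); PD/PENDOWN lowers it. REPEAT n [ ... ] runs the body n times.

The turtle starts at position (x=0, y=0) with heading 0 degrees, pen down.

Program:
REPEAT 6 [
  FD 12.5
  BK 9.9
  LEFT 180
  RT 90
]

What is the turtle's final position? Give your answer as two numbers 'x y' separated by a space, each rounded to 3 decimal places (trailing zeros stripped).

Answer: 2.6 2.6

Derivation:
Executing turtle program step by step:
Start: pos=(0,0), heading=0, pen down
REPEAT 6 [
  -- iteration 1/6 --
  FD 12.5: (0,0) -> (12.5,0) [heading=0, draw]
  BK 9.9: (12.5,0) -> (2.6,0) [heading=0, draw]
  LT 180: heading 0 -> 180
  RT 90: heading 180 -> 90
  -- iteration 2/6 --
  FD 12.5: (2.6,0) -> (2.6,12.5) [heading=90, draw]
  BK 9.9: (2.6,12.5) -> (2.6,2.6) [heading=90, draw]
  LT 180: heading 90 -> 270
  RT 90: heading 270 -> 180
  -- iteration 3/6 --
  FD 12.5: (2.6,2.6) -> (-9.9,2.6) [heading=180, draw]
  BK 9.9: (-9.9,2.6) -> (0,2.6) [heading=180, draw]
  LT 180: heading 180 -> 0
  RT 90: heading 0 -> 270
  -- iteration 4/6 --
  FD 12.5: (0,2.6) -> (0,-9.9) [heading=270, draw]
  BK 9.9: (0,-9.9) -> (0,0) [heading=270, draw]
  LT 180: heading 270 -> 90
  RT 90: heading 90 -> 0
  -- iteration 5/6 --
  FD 12.5: (0,0) -> (12.5,0) [heading=0, draw]
  BK 9.9: (12.5,0) -> (2.6,0) [heading=0, draw]
  LT 180: heading 0 -> 180
  RT 90: heading 180 -> 90
  -- iteration 6/6 --
  FD 12.5: (2.6,0) -> (2.6,12.5) [heading=90, draw]
  BK 9.9: (2.6,12.5) -> (2.6,2.6) [heading=90, draw]
  LT 180: heading 90 -> 270
  RT 90: heading 270 -> 180
]
Final: pos=(2.6,2.6), heading=180, 12 segment(s) drawn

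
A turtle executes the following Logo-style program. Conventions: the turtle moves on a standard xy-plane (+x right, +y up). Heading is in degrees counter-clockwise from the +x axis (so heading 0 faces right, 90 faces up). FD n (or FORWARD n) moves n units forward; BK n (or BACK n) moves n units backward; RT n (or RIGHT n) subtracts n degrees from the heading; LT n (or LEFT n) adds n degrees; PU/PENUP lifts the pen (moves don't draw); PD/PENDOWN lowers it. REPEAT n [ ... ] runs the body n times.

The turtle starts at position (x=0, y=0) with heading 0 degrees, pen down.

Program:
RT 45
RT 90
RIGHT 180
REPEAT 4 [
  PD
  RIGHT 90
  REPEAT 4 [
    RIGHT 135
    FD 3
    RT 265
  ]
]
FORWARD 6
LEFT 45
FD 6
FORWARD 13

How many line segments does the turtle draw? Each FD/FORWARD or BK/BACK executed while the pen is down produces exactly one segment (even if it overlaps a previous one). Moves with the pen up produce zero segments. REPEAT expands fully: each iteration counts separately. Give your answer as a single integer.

Answer: 19

Derivation:
Executing turtle program step by step:
Start: pos=(0,0), heading=0, pen down
RT 45: heading 0 -> 315
RT 90: heading 315 -> 225
RT 180: heading 225 -> 45
REPEAT 4 [
  -- iteration 1/4 --
  PD: pen down
  RT 90: heading 45 -> 315
  REPEAT 4 [
    -- iteration 1/4 --
    RT 135: heading 315 -> 180
    FD 3: (0,0) -> (-3,0) [heading=180, draw]
    RT 265: heading 180 -> 275
    -- iteration 2/4 --
    RT 135: heading 275 -> 140
    FD 3: (-3,0) -> (-5.298,1.928) [heading=140, draw]
    RT 265: heading 140 -> 235
    -- iteration 3/4 --
    RT 135: heading 235 -> 100
    FD 3: (-5.298,1.928) -> (-5.819,4.883) [heading=100, draw]
    RT 265: heading 100 -> 195
    -- iteration 4/4 --
    RT 135: heading 195 -> 60
    FD 3: (-5.819,4.883) -> (-4.319,7.481) [heading=60, draw]
    RT 265: heading 60 -> 155
  ]
  -- iteration 2/4 --
  PD: pen down
  RT 90: heading 155 -> 65
  REPEAT 4 [
    -- iteration 1/4 --
    RT 135: heading 65 -> 290
    FD 3: (-4.319,7.481) -> (-3.293,4.662) [heading=290, draw]
    RT 265: heading 290 -> 25
    -- iteration 2/4 --
    RT 135: heading 25 -> 250
    FD 3: (-3.293,4.662) -> (-4.319,1.843) [heading=250, draw]
    RT 265: heading 250 -> 345
    -- iteration 3/4 --
    RT 135: heading 345 -> 210
    FD 3: (-4.319,1.843) -> (-6.917,0.343) [heading=210, draw]
    RT 265: heading 210 -> 305
    -- iteration 4/4 --
    RT 135: heading 305 -> 170
    FD 3: (-6.917,0.343) -> (-9.872,0.864) [heading=170, draw]
    RT 265: heading 170 -> 265
  ]
  -- iteration 3/4 --
  PD: pen down
  RT 90: heading 265 -> 175
  REPEAT 4 [
    -- iteration 1/4 --
    RT 135: heading 175 -> 40
    FD 3: (-9.872,0.864) -> (-7.573,2.792) [heading=40, draw]
    RT 265: heading 40 -> 135
    -- iteration 2/4 --
    RT 135: heading 135 -> 0
    FD 3: (-7.573,2.792) -> (-4.573,2.792) [heading=0, draw]
    RT 265: heading 0 -> 95
    -- iteration 3/4 --
    RT 135: heading 95 -> 320
    FD 3: (-4.573,2.792) -> (-2.275,0.864) [heading=320, draw]
    RT 265: heading 320 -> 55
    -- iteration 4/4 --
    RT 135: heading 55 -> 280
    FD 3: (-2.275,0.864) -> (-1.754,-2.091) [heading=280, draw]
    RT 265: heading 280 -> 15
  ]
  -- iteration 4/4 --
  PD: pen down
  RT 90: heading 15 -> 285
  REPEAT 4 [
    -- iteration 1/4 --
    RT 135: heading 285 -> 150
    FD 3: (-1.754,-2.091) -> (-4.352,-0.591) [heading=150, draw]
    RT 265: heading 150 -> 245
    -- iteration 2/4 --
    RT 135: heading 245 -> 110
    FD 3: (-4.352,-0.591) -> (-5.379,2.228) [heading=110, draw]
    RT 265: heading 110 -> 205
    -- iteration 3/4 --
    RT 135: heading 205 -> 70
    FD 3: (-5.379,2.228) -> (-4.352,5.047) [heading=70, draw]
    RT 265: heading 70 -> 165
    -- iteration 4/4 --
    RT 135: heading 165 -> 30
    FD 3: (-4.352,5.047) -> (-1.754,6.547) [heading=30, draw]
    RT 265: heading 30 -> 125
  ]
]
FD 6: (-1.754,6.547) -> (-5.196,11.462) [heading=125, draw]
LT 45: heading 125 -> 170
FD 6: (-5.196,11.462) -> (-11.105,12.504) [heading=170, draw]
FD 13: (-11.105,12.504) -> (-23.907,14.762) [heading=170, draw]
Final: pos=(-23.907,14.762), heading=170, 19 segment(s) drawn
Segments drawn: 19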